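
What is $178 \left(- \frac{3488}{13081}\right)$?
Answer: $- \frac{620864}{13081} \approx -47.463$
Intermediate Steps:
$178 \left(- \frac{3488}{13081}\right) = - \frac{620864}{13081}$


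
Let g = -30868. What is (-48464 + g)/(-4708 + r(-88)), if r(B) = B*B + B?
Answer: -1803/67 ≈ -26.910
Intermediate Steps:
r(B) = B + B² (r(B) = B² + B = B + B²)
(-48464 + g)/(-4708 + r(-88)) = (-48464 - 30868)/(-4708 - 88*(1 - 88)) = -79332/(-4708 - 88*(-87)) = -79332/(-4708 + 7656) = -79332/2948 = -79332*1/2948 = -1803/67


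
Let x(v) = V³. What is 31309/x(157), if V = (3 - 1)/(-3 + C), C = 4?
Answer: 31309/8 ≈ 3913.6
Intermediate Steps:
V = 2 (V = (3 - 1)/(-3 + 4) = 2/1 = 2*1 = 2)
x(v) = 8 (x(v) = 2³ = 8)
31309/x(157) = 31309/8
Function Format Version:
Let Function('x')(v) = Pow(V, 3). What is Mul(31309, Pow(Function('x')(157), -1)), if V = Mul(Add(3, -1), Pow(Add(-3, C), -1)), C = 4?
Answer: Rational(31309, 8) ≈ 3913.6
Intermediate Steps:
V = 2 (V = Mul(Add(3, -1), Pow(Add(-3, 4), -1)) = Mul(2, Pow(1, -1)) = Mul(2, 1) = 2)
Function('x')(v) = 8 (Function('x')(v) = Pow(2, 3) = 8)
Mul(31309, Pow(Function('x')(157), -1)) = Mul(31309, Pow(8, -1)) = Mul(31309, Rational(1, 8)) = Rational(31309, 8)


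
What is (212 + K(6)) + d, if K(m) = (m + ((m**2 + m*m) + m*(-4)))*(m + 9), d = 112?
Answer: 1134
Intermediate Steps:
K(m) = (9 + m)*(-3*m + 2*m**2) (K(m) = (m + ((m**2 + m**2) - 4*m))*(9 + m) = (m + (2*m**2 - 4*m))*(9 + m) = (m + (-4*m + 2*m**2))*(9 + m) = (-3*m + 2*m**2)*(9 + m) = (9 + m)*(-3*m + 2*m**2))
(212 + K(6)) + d = (212 + 6*(-27 + 2*6**2 + 15*6)) + 112 = (212 + 6*(-27 + 2*36 + 90)) + 112 = (212 + 6*(-27 + 72 + 90)) + 112 = (212 + 6*135) + 112 = (212 + 810) + 112 = 1022 + 112 = 1134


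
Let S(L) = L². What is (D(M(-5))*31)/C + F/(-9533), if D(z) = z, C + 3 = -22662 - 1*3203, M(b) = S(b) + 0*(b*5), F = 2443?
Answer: -70583599/246599644 ≈ -0.28623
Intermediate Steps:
M(b) = b² (M(b) = b² + 0*(b*5) = b² + 0*(5*b) = b² + 0 = b²)
C = -25868 (C = -3 + (-22662 - 1*3203) = -3 + (-22662 - 3203) = -3 - 25865 = -25868)
(D(M(-5))*31)/C + F/(-9533) = ((-5)²*31)/(-25868) + 2443/(-9533) = (25*31)*(-1/25868) + 2443*(-1/9533) = 775*(-1/25868) - 2443/9533 = -775/25868 - 2443/9533 = -70583599/246599644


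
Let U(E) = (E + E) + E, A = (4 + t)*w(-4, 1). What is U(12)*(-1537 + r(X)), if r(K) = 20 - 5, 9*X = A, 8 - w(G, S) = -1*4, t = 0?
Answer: -54792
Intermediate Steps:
w(G, S) = 12 (w(G, S) = 8 - (-1)*4 = 8 - 1*(-4) = 8 + 4 = 12)
A = 48 (A = (4 + 0)*12 = 4*12 = 48)
X = 16/3 (X = (⅑)*48 = 16/3 ≈ 5.3333)
U(E) = 3*E (U(E) = 2*E + E = 3*E)
r(K) = 15
U(12)*(-1537 + r(X)) = (3*12)*(-1537 + 15) = 36*(-1522) = -54792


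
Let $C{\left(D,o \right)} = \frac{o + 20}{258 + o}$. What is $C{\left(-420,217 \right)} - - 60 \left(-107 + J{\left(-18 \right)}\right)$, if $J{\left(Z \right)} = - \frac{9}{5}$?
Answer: $- \frac{3100563}{475} \approx -6527.5$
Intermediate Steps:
$C{\left(D,o \right)} = \frac{20 + o}{258 + o}$
$J{\left(Z \right)} = - \frac{9}{5}$ ($J{\left(Z \right)} = \left(-9\right) \frac{1}{5} = - \frac{9}{5}$)
$C{\left(-420,217 \right)} - - 60 \left(-107 + J{\left(-18 \right)}\right) = \frac{20 + 217}{258 + 217} - - 60 \left(-107 - \frac{9}{5}\right) = \frac{1}{475} \cdot 237 - \left(-60\right) \left(- \frac{544}{5}\right) = \frac{1}{475} \cdot 237 - 6528 = \frac{237}{475} - 6528 = - \frac{3100563}{475}$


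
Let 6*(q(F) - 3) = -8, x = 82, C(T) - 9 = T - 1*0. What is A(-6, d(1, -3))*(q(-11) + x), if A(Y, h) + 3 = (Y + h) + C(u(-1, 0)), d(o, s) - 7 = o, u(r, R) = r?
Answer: 1757/3 ≈ 585.67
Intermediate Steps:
C(T) = 9 + T (C(T) = 9 + (T - 1*0) = 9 + (T + 0) = 9 + T)
d(o, s) = 7 + o
A(Y, h) = 5 + Y + h (A(Y, h) = -3 + ((Y + h) + (9 - 1)) = -3 + ((Y + h) + 8) = -3 + (8 + Y + h) = 5 + Y + h)
q(F) = 5/3 (q(F) = 3 + (⅙)*(-8) = 3 - 4/3 = 5/3)
A(-6, d(1, -3))*(q(-11) + x) = (5 - 6 + (7 + 1))*(5/3 + 82) = (5 - 6 + 8)*(251/3) = 7*(251/3) = 1757/3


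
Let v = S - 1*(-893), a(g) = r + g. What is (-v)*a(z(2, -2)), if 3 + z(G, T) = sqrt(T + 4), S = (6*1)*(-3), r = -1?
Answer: 3500 - 875*sqrt(2) ≈ 2262.6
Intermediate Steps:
S = -18 (S = 6*(-3) = -18)
z(G, T) = -3 + sqrt(4 + T) (z(G, T) = -3 + sqrt(T + 4) = -3 + sqrt(4 + T))
a(g) = -1 + g
v = 875 (v = -18 - 1*(-893) = -18 + 893 = 875)
(-v)*a(z(2, -2)) = (-1*875)*(-1 + (-3 + sqrt(4 - 2))) = -875*(-1 + (-3 + sqrt(2))) = -875*(-4 + sqrt(2)) = 3500 - 875*sqrt(2)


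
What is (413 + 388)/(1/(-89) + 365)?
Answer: 23763/10828 ≈ 2.1946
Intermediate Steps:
(413 + 388)/(1/(-89) + 365) = 801/(-1/89 + 365) = 801/(32484/89) = 801*(89/32484) = 23763/10828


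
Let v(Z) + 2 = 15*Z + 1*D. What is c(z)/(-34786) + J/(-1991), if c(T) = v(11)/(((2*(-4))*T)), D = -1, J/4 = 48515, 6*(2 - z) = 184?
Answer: -2322196962853/23825070544 ≈ -97.469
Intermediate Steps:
z = -86/3 (z = 2 - ⅙*184 = 2 - 92/3 = -86/3 ≈ -28.667)
J = 194060 (J = 4*48515 = 194060)
v(Z) = -3 + 15*Z (v(Z) = -2 + (15*Z + 1*(-1)) = -2 + (15*Z - 1) = -2 + (-1 + 15*Z) = -3 + 15*Z)
c(T) = -81/(4*T) (c(T) = (-3 + 15*11)/(((2*(-4))*T)) = (-3 + 165)/((-8*T)) = 162*(-1/(8*T)) = -81/(4*T))
c(z)/(-34786) + J/(-1991) = -81/(4*(-86/3))/(-34786) + 194060/(-1991) = -81/4*(-3/86)*(-1/34786) + 194060*(-1/1991) = (243/344)*(-1/34786) - 194060/1991 = -243/11966384 - 194060/1991 = -2322196962853/23825070544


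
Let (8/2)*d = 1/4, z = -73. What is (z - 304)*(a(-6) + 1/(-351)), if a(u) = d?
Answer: -9715/432 ≈ -22.488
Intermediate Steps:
d = 1/16 (d = (¼)/4 = (¼)*(¼) = 1/16 ≈ 0.062500)
a(u) = 1/16
(z - 304)*(a(-6) + 1/(-351)) = (-73 - 304)*(1/16 + 1/(-351)) = -377*(1/16 - 1/351) = -377*335/5616 = -9715/432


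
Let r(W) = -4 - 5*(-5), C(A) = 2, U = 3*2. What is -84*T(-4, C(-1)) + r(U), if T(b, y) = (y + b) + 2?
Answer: 21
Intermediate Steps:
U = 6
r(W) = 21 (r(W) = -4 + 25 = 21)
T(b, y) = 2 + b + y (T(b, y) = (b + y) + 2 = 2 + b + y)
-84*T(-4, C(-1)) + r(U) = -84*(2 - 4 + 2) + 21 = -84*0 + 21 = 0 + 21 = 21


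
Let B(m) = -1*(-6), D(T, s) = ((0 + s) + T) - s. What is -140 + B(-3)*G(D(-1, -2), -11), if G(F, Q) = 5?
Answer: -110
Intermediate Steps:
D(T, s) = T (D(T, s) = (s + T) - s = (T + s) - s = T)
B(m) = 6
-140 + B(-3)*G(D(-1, -2), -11) = -140 + 6*5 = -140 + 30 = -110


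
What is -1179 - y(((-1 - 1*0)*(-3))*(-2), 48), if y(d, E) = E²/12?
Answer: -1371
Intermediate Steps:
y(d, E) = E²/12 (y(d, E) = E²*(1/12) = E²/12)
-1179 - y(((-1 - 1*0)*(-3))*(-2), 48) = -1179 - 48²/12 = -1179 - 2304/12 = -1179 - 1*192 = -1179 - 192 = -1371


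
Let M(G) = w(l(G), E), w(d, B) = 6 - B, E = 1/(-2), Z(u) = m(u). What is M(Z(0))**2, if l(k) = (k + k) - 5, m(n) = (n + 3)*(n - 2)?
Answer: 169/4 ≈ 42.250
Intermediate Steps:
m(n) = (-2 + n)*(3 + n) (m(n) = (3 + n)*(-2 + n) = (-2 + n)*(3 + n))
l(k) = -5 + 2*k (l(k) = 2*k - 5 = -5 + 2*k)
Z(u) = -6 + u + u**2
E = -1/2 ≈ -0.50000
M(G) = 13/2 (M(G) = 6 - 1*(-1/2) = 6 + 1/2 = 13/2)
M(Z(0))**2 = (13/2)**2 = 169/4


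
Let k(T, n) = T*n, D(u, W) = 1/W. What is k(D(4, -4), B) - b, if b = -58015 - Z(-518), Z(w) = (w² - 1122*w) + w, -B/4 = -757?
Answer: 906260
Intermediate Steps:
B = 3028 (B = -4*(-757) = 3028)
Z(w) = w² - 1121*w
b = -907017 (b = -58015 - (-518)*(-1121 - 518) = -58015 - (-518)*(-1639) = -58015 - 1*849002 = -58015 - 849002 = -907017)
k(D(4, -4), B) - b = 3028/(-4) - 1*(-907017) = -¼*3028 + 907017 = -757 + 907017 = 906260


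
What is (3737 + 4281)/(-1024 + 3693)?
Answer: 8018/2669 ≈ 3.0041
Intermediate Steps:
(3737 + 4281)/(-1024 + 3693) = 8018/2669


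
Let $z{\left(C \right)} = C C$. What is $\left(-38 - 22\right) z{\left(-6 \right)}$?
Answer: $-2160$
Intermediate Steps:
$z{\left(C \right)} = C^{2}$
$\left(-38 - 22\right) z{\left(-6 \right)} = \left(-38 - 22\right) \left(-6\right)^{2} = \left(-60\right) 36 = -2160$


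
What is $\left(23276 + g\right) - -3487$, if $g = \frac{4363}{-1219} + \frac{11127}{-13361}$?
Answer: $\frac{435818702161}{16287059} \approx 26759.0$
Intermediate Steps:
$g = - \frac{71857856}{16287059}$ ($g = 4363 \left(- \frac{1}{1219}\right) + 11127 \left(- \frac{1}{13361}\right) = - \frac{4363}{1219} - \frac{11127}{13361} = - \frac{71857856}{16287059} \approx -4.412$)
$\left(23276 + g\right) - -3487 = \left(23276 - \frac{71857856}{16287059}\right) - -3487 = \frac{379025727428}{16287059} + \left(-8760 + 12247\right) = \frac{379025727428}{16287059} + 3487 = \frac{435818702161}{16287059}$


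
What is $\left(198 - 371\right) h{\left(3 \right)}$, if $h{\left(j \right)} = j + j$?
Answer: $-1038$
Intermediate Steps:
$h{\left(j \right)} = 2 j$
$\left(198 - 371\right) h{\left(3 \right)} = \left(198 - 371\right) 2 \cdot 3 = \left(-173\right) 6 = -1038$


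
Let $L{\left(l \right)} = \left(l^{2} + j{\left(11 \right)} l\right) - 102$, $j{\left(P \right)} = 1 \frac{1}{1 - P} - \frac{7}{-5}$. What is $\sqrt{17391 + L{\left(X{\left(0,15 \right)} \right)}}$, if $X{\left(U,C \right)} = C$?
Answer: $\frac{\sqrt{70134}}{2} \approx 132.41$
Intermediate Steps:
$j{\left(P \right)} = \frac{7}{5} + \frac{1}{1 - P}$ ($j{\left(P \right)} = \frac{1}{1 - P} - - \frac{7}{5} = \frac{1}{1 - P} + \frac{7}{5} = \frac{7}{5} + \frac{1}{1 - P}$)
$L{\left(l \right)} = -102 + l^{2} + \frac{13 l}{10}$ ($L{\left(l \right)} = \left(l^{2} + \frac{-12 + 7 \cdot 11}{5 \left(-1 + 11\right)} l\right) - 102 = \left(l^{2} + \frac{-12 + 77}{5 \cdot 10} l\right) - 102 = \left(l^{2} + \frac{1}{5} \cdot \frac{1}{10} \cdot 65 l\right) - 102 = \left(l^{2} + \frac{13 l}{10}\right) - 102 = -102 + l^{2} + \frac{13 l}{10}$)
$\sqrt{17391 + L{\left(X{\left(0,15 \right)} \right)}} = \sqrt{17391 + \left(-102 + 15^{2} + \frac{13}{10} \cdot 15\right)} = \sqrt{17391 + \left(-102 + 225 + \frac{39}{2}\right)} = \sqrt{17391 + \frac{285}{2}} = \sqrt{\frac{35067}{2}} = \frac{\sqrt{70134}}{2}$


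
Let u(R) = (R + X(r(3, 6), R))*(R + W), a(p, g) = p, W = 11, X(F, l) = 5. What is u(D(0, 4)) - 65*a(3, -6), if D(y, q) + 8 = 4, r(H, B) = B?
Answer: -188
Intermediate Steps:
D(y, q) = -4 (D(y, q) = -8 + 4 = -4)
u(R) = (5 + R)*(11 + R) (u(R) = (R + 5)*(R + 11) = (5 + R)*(11 + R))
u(D(0, 4)) - 65*a(3, -6) = (55 + (-4)**2 + 16*(-4)) - 65*3 = (55 + 16 - 64) - 195 = 7 - 195 = -188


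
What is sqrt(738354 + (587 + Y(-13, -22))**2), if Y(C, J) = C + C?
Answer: 5*sqrt(42123) ≈ 1026.2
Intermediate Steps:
Y(C, J) = 2*C
sqrt(738354 + (587 + Y(-13, -22))**2) = sqrt(738354 + (587 + 2*(-13))**2) = sqrt(738354 + (587 - 26)**2) = sqrt(738354 + 561**2) = sqrt(738354 + 314721) = sqrt(1053075) = 5*sqrt(42123)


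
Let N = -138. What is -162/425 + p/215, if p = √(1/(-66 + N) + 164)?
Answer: -162/425 + √1706205/21930 ≈ -0.32161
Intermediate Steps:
p = √1706205/102 (p = √(1/(-66 - 138) + 164) = √(1/(-204) + 164) = √(-1/204 + 164) = √(33455/204) = √1706205/102 ≈ 12.806)
-162/425 + p/215 = -162/425 + (√1706205/102)/215 = -162*1/425 + (√1706205/102)*(1/215) = -162/425 + √1706205/21930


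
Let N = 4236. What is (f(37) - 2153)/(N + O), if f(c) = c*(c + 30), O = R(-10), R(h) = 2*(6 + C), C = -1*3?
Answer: 163/2121 ≈ 0.076851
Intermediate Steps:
C = -3
R(h) = 6 (R(h) = 2*(6 - 3) = 2*3 = 6)
O = 6
f(c) = c*(30 + c)
(f(37) - 2153)/(N + O) = (37*(30 + 37) - 2153)/(4236 + 6) = (37*67 - 2153)/4242 = (2479 - 2153)*(1/4242) = 326*(1/4242) = 163/2121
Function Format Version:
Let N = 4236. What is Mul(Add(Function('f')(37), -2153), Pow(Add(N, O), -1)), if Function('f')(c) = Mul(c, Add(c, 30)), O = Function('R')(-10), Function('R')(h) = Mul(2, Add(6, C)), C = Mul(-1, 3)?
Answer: Rational(163, 2121) ≈ 0.076851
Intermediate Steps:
C = -3
Function('R')(h) = 6 (Function('R')(h) = Mul(2, Add(6, -3)) = Mul(2, 3) = 6)
O = 6
Function('f')(c) = Mul(c, Add(30, c))
Mul(Add(Function('f')(37), -2153), Pow(Add(N, O), -1)) = Mul(Add(Mul(37, Add(30, 37)), -2153), Pow(Add(4236, 6), -1)) = Mul(Add(Mul(37, 67), -2153), Pow(4242, -1)) = Mul(Add(2479, -2153), Rational(1, 4242)) = Mul(326, Rational(1, 4242)) = Rational(163, 2121)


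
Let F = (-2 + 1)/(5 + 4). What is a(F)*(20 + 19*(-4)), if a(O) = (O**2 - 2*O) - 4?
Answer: 17080/81 ≈ 210.86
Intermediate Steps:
F = -1/9 ≈ -0.11111
a(O) = -4 + O**2 - 2*O
a(F)*(20 + 19*(-4)) = (-4 + (-1/9)**2 - 2*(-1/9))*(20 + 19*(-4)) = (-4 + 1/81 + 2/9)*(20 - 76) = -305/81*(-56) = 17080/81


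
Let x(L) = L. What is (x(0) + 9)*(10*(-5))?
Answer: -450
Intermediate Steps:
(x(0) + 9)*(10*(-5)) = (0 + 9)*(10*(-5)) = 9*(-50) = -450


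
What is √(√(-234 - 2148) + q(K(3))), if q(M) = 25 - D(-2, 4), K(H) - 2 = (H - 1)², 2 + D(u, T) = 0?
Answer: √(27 + I*√2382) ≈ 6.4334 + 3.7932*I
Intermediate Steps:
D(u, T) = -2 (D(u, T) = -2 + 0 = -2)
K(H) = 2 + (-1 + H)² (K(H) = 2 + (H - 1)² = 2 + (-1 + H)²)
q(M) = 27 (q(M) = 25 - 1*(-2) = 25 + 2 = 27)
√(√(-234 - 2148) + q(K(3))) = √(√(-234 - 2148) + 27) = √(√(-2382) + 27) = √(I*√2382 + 27) = √(27 + I*√2382)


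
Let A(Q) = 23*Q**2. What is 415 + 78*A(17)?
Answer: 518881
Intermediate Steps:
415 + 78*A(17) = 415 + 78*(23*17**2) = 415 + 78*(23*289) = 415 + 78*6647 = 415 + 518466 = 518881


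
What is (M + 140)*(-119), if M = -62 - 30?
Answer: -5712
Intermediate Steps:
M = -92
(M + 140)*(-119) = (-92 + 140)*(-119) = 48*(-119) = -5712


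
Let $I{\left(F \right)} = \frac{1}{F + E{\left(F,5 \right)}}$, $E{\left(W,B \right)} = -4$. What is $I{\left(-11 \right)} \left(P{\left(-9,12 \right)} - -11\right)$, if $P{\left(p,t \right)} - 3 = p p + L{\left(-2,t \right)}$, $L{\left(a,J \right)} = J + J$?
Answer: $- \frac{119}{15} \approx -7.9333$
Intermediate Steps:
$L{\left(a,J \right)} = 2 J$
$I{\left(F \right)} = \frac{1}{-4 + F}$ ($I{\left(F \right)} = \frac{1}{F - 4} = \frac{1}{-4 + F}$)
$P{\left(p,t \right)} = 3 + p^{2} + 2 t$ ($P{\left(p,t \right)} = 3 + \left(p p + 2 t\right) = 3 + \left(p^{2} + 2 t\right) = 3 + p^{2} + 2 t$)
$I{\left(-11 \right)} \left(P{\left(-9,12 \right)} - -11\right) = \frac{\left(3 + \left(-9\right)^{2} + 2 \cdot 12\right) - -11}{-4 - 11} = \frac{\left(3 + 81 + 24\right) + \left(-5 + 16\right)}{-15} = - \frac{108 + 11}{15} = \left(- \frac{1}{15}\right) 119 = - \frac{119}{15}$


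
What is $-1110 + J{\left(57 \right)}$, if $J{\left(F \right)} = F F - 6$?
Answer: $2133$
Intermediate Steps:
$J{\left(F \right)} = -6 + F^{2}$ ($J{\left(F \right)} = F^{2} - 6 = -6 + F^{2}$)
$-1110 + J{\left(57 \right)} = -1110 - \left(6 - 57^{2}\right) = -1110 + \left(-6 + 3249\right) = -1110 + 3243 = 2133$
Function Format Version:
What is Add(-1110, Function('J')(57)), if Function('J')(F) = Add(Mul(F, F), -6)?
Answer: 2133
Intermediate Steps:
Function('J')(F) = Add(-6, Pow(F, 2)) (Function('J')(F) = Add(Pow(F, 2), -6) = Add(-6, Pow(F, 2)))
Add(-1110, Function('J')(57)) = Add(-1110, Add(-6, Pow(57, 2))) = Add(-1110, Add(-6, 3249)) = Add(-1110, 3243) = 2133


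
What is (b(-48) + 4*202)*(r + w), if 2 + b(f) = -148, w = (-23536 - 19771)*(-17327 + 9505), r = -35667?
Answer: 222872290046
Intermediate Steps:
w = 338747354 (w = -43307*(-7822) = 338747354)
b(f) = -150 (b(f) = -2 - 148 = -150)
(b(-48) + 4*202)*(r + w) = (-150 + 4*202)*(-35667 + 338747354) = (-150 + 808)*338711687 = 658*338711687 = 222872290046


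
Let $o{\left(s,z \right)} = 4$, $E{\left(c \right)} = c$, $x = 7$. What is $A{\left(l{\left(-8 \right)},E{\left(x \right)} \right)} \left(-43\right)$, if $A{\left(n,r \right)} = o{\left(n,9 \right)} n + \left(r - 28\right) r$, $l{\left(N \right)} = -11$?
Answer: $8213$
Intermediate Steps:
$A{\left(n,r \right)} = 4 n + r \left(-28 + r\right)$ ($A{\left(n,r \right)} = 4 n + \left(r - 28\right) r = 4 n + \left(-28 + r\right) r = 4 n + r \left(-28 + r\right)$)
$A{\left(l{\left(-8 \right)},E{\left(x \right)} \right)} \left(-43\right) = \left(7^{2} - 196 + 4 \left(-11\right)\right) \left(-43\right) = \left(49 - 196 - 44\right) \left(-43\right) = \left(-191\right) \left(-43\right) = 8213$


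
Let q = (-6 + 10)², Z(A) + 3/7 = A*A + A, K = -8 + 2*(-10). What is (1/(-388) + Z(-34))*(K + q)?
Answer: -9138543/679 ≈ -13459.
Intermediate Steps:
K = -28 (K = -8 - 20 = -28)
Z(A) = -3/7 + A + A² (Z(A) = -3/7 + (A*A + A) = -3/7 + (A² + A) = -3/7 + (A + A²) = -3/7 + A + A²)
q = 16 (q = 4² = 16)
(1/(-388) + Z(-34))*(K + q) = (1/(-388) + (-3/7 - 34 + (-34)²))*(-28 + 16) = (-1/388 + (-3/7 - 34 + 1156))*(-12) = (-1/388 + 7851/7)*(-12) = (3046181/2716)*(-12) = -9138543/679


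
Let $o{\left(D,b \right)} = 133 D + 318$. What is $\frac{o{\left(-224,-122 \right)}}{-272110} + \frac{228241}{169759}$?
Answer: $\frac{33555067638}{23096560745} \approx 1.4528$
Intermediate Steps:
$o{\left(D,b \right)} = 318 + 133 D$
$\frac{o{\left(-224,-122 \right)}}{-272110} + \frac{228241}{169759} = \frac{318 + 133 \left(-224\right)}{-272110} + \frac{228241}{169759} = \left(318 - 29792\right) \left(- \frac{1}{272110}\right) + 228241 \cdot \frac{1}{169759} = \left(-29474\right) \left(- \frac{1}{272110}\right) + \frac{228241}{169759} = \frac{14737}{136055} + \frac{228241}{169759} = \frac{33555067638}{23096560745}$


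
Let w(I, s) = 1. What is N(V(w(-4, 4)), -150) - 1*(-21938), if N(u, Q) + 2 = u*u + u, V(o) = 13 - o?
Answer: 22092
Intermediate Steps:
N(u, Q) = -2 + u + u**2 (N(u, Q) = -2 + (u*u + u) = -2 + (u**2 + u) = -2 + (u + u**2) = -2 + u + u**2)
N(V(w(-4, 4)), -150) - 1*(-21938) = (-2 + (13 - 1*1) + (13 - 1*1)**2) - 1*(-21938) = (-2 + (13 - 1) + (13 - 1)**2) + 21938 = (-2 + 12 + 12**2) + 21938 = (-2 + 12 + 144) + 21938 = 154 + 21938 = 22092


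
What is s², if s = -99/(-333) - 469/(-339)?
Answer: 444450724/157326849 ≈ 2.8250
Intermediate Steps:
s = 21082/12543 (s = -99*(-1/333) - 469*(-1/339) = 11/37 + 469/339 = 21082/12543 ≈ 1.6808)
s² = (21082/12543)² = 444450724/157326849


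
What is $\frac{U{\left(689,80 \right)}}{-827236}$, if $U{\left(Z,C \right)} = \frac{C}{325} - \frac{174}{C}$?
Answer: $\frac{1003}{430162720} \approx 2.3317 \cdot 10^{-6}$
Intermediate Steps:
$U{\left(Z,C \right)} = - \frac{174}{C} + \frac{C}{325}$ ($U{\left(Z,C \right)} = C \frac{1}{325} - \frac{174}{C} = \frac{C}{325} - \frac{174}{C} = - \frac{174}{C} + \frac{C}{325}$)
$\frac{U{\left(689,80 \right)}}{-827236} = \frac{- \frac{174}{80} + \frac{1}{325} \cdot 80}{-827236} = \left(\left(-174\right) \frac{1}{80} + \frac{16}{65}\right) \left(- \frac{1}{827236}\right) = \left(- \frac{87}{40} + \frac{16}{65}\right) \left(- \frac{1}{827236}\right) = \left(- \frac{1003}{520}\right) \left(- \frac{1}{827236}\right) = \frac{1003}{430162720}$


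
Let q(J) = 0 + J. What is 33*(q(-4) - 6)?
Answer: -330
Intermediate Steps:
q(J) = J
33*(q(-4) - 6) = 33*(-4 - 6) = 33*(-10) = -330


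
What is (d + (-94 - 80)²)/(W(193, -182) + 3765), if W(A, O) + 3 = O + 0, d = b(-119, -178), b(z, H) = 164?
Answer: 1522/179 ≈ 8.5028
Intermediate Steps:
d = 164
W(A, O) = -3 + O (W(A, O) = -3 + (O + 0) = -3 + O)
(d + (-94 - 80)²)/(W(193, -182) + 3765) = (164 + (-94 - 80)²)/((-3 - 182) + 3765) = (164 + (-174)²)/(-185 + 3765) = (164 + 30276)/3580 = 30440*(1/3580) = 1522/179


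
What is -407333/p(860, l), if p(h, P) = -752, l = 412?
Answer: 407333/752 ≈ 541.67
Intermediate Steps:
-407333/p(860, l) = -407333/(-752) = -407333*(-1/752) = 407333/752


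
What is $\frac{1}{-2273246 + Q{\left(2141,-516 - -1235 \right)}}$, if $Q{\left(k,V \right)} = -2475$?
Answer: $- \frac{1}{2275721} \approx -4.3942 \cdot 10^{-7}$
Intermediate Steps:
$\frac{1}{-2273246 + Q{\left(2141,-516 - -1235 \right)}} = \frac{1}{-2273246 - 2475} = \frac{1}{-2275721} = - \frac{1}{2275721}$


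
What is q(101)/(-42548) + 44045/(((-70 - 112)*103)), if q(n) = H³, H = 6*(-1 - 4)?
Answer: -341971165/199401202 ≈ -1.7150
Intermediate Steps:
H = -30 (H = 6*(-5) = -30)
q(n) = -27000 (q(n) = (-30)³ = -27000)
q(101)/(-42548) + 44045/(((-70 - 112)*103)) = -27000/(-42548) + 44045/(((-70 - 112)*103)) = -27000*(-1/42548) + 44045/((-182*103)) = 6750/10637 + 44045/(-18746) = 6750/10637 + 44045*(-1/18746) = 6750/10637 - 44045/18746 = -341971165/199401202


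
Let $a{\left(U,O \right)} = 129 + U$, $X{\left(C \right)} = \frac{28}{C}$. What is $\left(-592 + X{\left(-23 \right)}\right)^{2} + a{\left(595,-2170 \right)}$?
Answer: $\frac{186541732}{529} \approx 3.5263 \cdot 10^{5}$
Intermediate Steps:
$\left(-592 + X{\left(-23 \right)}\right)^{2} + a{\left(595,-2170 \right)} = \left(-592 + \frac{28}{-23}\right)^{2} + \left(129 + 595\right) = \left(-592 + 28 \left(- \frac{1}{23}\right)\right)^{2} + 724 = \left(-592 - \frac{28}{23}\right)^{2} + 724 = \left(- \frac{13644}{23}\right)^{2} + 724 = \frac{186158736}{529} + 724 = \frac{186541732}{529}$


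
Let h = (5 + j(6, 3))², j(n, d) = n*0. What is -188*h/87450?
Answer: -94/1749 ≈ -0.053745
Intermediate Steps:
j(n, d) = 0
h = 25 (h = (5 + 0)² = 5² = 25)
-188*h/87450 = -188*25/87450 = -4700*1/87450 = -94/1749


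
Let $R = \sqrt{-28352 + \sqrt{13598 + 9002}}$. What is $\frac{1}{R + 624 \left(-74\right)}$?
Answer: $- \frac{1}{46176 - i \sqrt{28352 - 10 \sqrt{226}}} \approx -2.1656 \cdot 10^{-5} - 7.8759 \cdot 10^{-8} i$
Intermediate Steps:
$R = \sqrt{-28352 + 10 \sqrt{226}}$ ($R = \sqrt{-28352 + \sqrt{22600}} = \sqrt{-28352 + 10 \sqrt{226}} \approx 167.93 i$)
$\frac{1}{R + 624 \left(-74\right)} = \frac{1}{\sqrt{-28352 + 10 \sqrt{226}} + 624 \left(-74\right)} = \frac{1}{\sqrt{-28352 + 10 \sqrt{226}} - 46176} = \frac{1}{-46176 + \sqrt{-28352 + 10 \sqrt{226}}}$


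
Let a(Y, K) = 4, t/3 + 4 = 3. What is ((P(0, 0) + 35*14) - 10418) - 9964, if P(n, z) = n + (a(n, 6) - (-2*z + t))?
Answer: -19885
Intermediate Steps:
t = -3 (t = -12 + 3*3 = -12 + 9 = -3)
P(n, z) = 7 + n + 2*z (P(n, z) = n + (4 - (-2*z - 3)) = n + (4 - (-3 - 2*z)) = n + (4 + (3 + 2*z)) = n + (7 + 2*z) = 7 + n + 2*z)
((P(0, 0) + 35*14) - 10418) - 9964 = (((7 + 0 + 2*0) + 35*14) - 10418) - 9964 = (((7 + 0 + 0) + 490) - 10418) - 9964 = ((7 + 490) - 10418) - 9964 = (497 - 10418) - 9964 = -9921 - 9964 = -19885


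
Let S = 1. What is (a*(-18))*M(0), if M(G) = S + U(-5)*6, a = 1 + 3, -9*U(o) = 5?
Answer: 168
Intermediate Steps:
U(o) = -5/9 (U(o) = -⅑*5 = -5/9)
a = 4
M(G) = -7/3 (M(G) = 1 - 5/9*6 = 1 - 10/3 = -7/3)
(a*(-18))*M(0) = (4*(-18))*(-7/3) = -72*(-7/3) = 168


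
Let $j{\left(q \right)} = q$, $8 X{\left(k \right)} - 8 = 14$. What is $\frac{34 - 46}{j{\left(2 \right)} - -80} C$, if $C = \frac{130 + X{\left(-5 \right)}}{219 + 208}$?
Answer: $- \frac{1593}{35014} \approx -0.045496$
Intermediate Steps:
$X{\left(k \right)} = \frac{11}{4}$ ($X{\left(k \right)} = 1 + \frac{1}{8} \cdot 14 = 1 + \frac{7}{4} = \frac{11}{4}$)
$C = \frac{531}{1708}$ ($C = \frac{130 + \frac{11}{4}}{219 + 208} = \frac{531}{4 \cdot 427} = \frac{531}{4} \cdot \frac{1}{427} = \frac{531}{1708} \approx 0.31089$)
$\frac{34 - 46}{j{\left(2 \right)} - -80} C = \frac{34 - 46}{2 - -80} \cdot \frac{531}{1708} = - \frac{12}{2 + 80} \cdot \frac{531}{1708} = - \frac{12}{82} \cdot \frac{531}{1708} = \left(-12\right) \frac{1}{82} \cdot \frac{531}{1708} = \left(- \frac{6}{41}\right) \frac{531}{1708} = - \frac{1593}{35014}$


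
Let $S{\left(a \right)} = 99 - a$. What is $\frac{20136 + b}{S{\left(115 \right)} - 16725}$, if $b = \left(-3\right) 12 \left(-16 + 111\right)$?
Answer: $- \frac{16716}{16741} \approx -0.99851$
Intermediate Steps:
$b = -3420$ ($b = \left(-36\right) 95 = -3420$)
$\frac{20136 + b}{S{\left(115 \right)} - 16725} = \frac{20136 - 3420}{\left(99 - 115\right) - 16725} = \frac{16716}{\left(99 - 115\right) - 16725} = \frac{16716}{-16 - 16725} = \frac{16716}{-16741} = 16716 \left(- \frac{1}{16741}\right) = - \frac{16716}{16741}$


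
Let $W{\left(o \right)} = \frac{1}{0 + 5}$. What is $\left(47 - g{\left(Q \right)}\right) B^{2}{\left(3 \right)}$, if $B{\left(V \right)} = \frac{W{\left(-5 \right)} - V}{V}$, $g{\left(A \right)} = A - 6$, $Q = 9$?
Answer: $\frac{8624}{225} \approx 38.329$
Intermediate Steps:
$W{\left(o \right)} = \frac{1}{5}$
$g{\left(A \right)} = -6 + A$
$B{\left(V \right)} = \frac{\frac{1}{5} - V}{V}$
$\left(47 - g{\left(Q \right)}\right) B^{2}{\left(3 \right)} = \left(47 - \left(-6 + 9\right)\right) \left(\frac{\frac{1}{5} - 3}{3}\right)^{2} = \left(47 - 3\right) \left(\frac{\frac{1}{5} - 3}{3}\right)^{2} = \left(47 - 3\right) \left(\frac{1}{3} \left(- \frac{14}{5}\right)\right)^{2} = 44 \left(- \frac{14}{15}\right)^{2} = 44 \cdot \frac{196}{225} = \frac{8624}{225}$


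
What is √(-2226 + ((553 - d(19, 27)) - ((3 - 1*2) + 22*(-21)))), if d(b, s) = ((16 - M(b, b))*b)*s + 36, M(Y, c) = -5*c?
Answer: I*√58191 ≈ 241.23*I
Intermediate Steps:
d(b, s) = 36 + b*s*(16 + 5*b) (d(b, s) = ((16 - (-5)*b)*b)*s + 36 = ((16 + 5*b)*b)*s + 36 = (b*(16 + 5*b))*s + 36 = b*s*(16 + 5*b) + 36 = 36 + b*s*(16 + 5*b))
√(-2226 + ((553 - d(19, 27)) - ((3 - 1*2) + 22*(-21)))) = √(-2226 + ((553 - (36 + 5*27*19² + 16*19*27)) - ((3 - 1*2) + 22*(-21)))) = √(-2226 + ((553 - (36 + 5*27*361 + 8208)) - ((3 - 2) - 462))) = √(-2226 + ((553 - (36 + 48735 + 8208)) - (1 - 462))) = √(-2226 + ((553 - 1*56979) - 1*(-461))) = √(-2226 + ((553 - 56979) + 461)) = √(-2226 + (-56426 + 461)) = √(-2226 - 55965) = √(-58191) = I*√58191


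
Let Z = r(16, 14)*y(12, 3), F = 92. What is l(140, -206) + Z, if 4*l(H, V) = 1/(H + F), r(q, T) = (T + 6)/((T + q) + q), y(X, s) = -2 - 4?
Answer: -55657/21344 ≈ -2.6076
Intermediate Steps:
y(X, s) = -6
r(q, T) = (6 + T)/(T + 2*q)
l(H, V) = 1/(4*(92 + H)) (l(H, V) = 1/(4*(H + 92)) = 1/(4*(92 + H)))
Z = -60/23 (Z = ((6 + 14)/(14 + 2*16))*(-6) = (20/(14 + 32))*(-6) = (20/46)*(-6) = ((1/46)*20)*(-6) = (10/23)*(-6) = -60/23 ≈ -2.6087)
l(140, -206) + Z = 1/(4*(92 + 140)) - 60/23 = (¼)/232 - 60/23 = (¼)*(1/232) - 60/23 = 1/928 - 60/23 = -55657/21344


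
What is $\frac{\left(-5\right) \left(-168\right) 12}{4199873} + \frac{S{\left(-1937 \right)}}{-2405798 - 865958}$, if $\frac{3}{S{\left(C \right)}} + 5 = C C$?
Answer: $\frac{123737148133543101}{51555586071030244432} \approx 0.0024001$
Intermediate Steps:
$S{\left(C \right)} = \frac{3}{-5 + C^{2}}$ ($S{\left(C \right)} = \frac{3}{-5 + C C} = \frac{3}{-5 + C^{2}}$)
$\frac{\left(-5\right) \left(-168\right) 12}{4199873} + \frac{S{\left(-1937 \right)}}{-2405798 - 865958} = \frac{\left(-5\right) \left(-168\right) 12}{4199873} + \frac{3 \frac{1}{-5 + \left(-1937\right)^{2}}}{-2405798 - 865958} = 840 \cdot 12 \cdot \frac{1}{4199873} + \frac{3 \frac{1}{-5 + 3751969}}{-2405798 - 865958} = 10080 \cdot \frac{1}{4199873} + \frac{3 \cdot \frac{1}{3751964}}{-3271756} = \frac{10080}{4199873} + 3 \cdot \frac{1}{3751964} \left(- \frac{1}{3271756}\right) = \frac{10080}{4199873} + \frac{3}{3751964} \left(- \frac{1}{3271756}\right) = \frac{10080}{4199873} - \frac{3}{12275510728784} = \frac{123737148133543101}{51555586071030244432}$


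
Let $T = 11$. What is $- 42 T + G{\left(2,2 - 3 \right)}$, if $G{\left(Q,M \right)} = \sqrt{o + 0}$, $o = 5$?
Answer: $-462 + \sqrt{5} \approx -459.76$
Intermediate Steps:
$G{\left(Q,M \right)} = \sqrt{5}$ ($G{\left(Q,M \right)} = \sqrt{5 + 0} = \sqrt{5}$)
$- 42 T + G{\left(2,2 - 3 \right)} = \left(-42\right) 11 + \sqrt{5} = -462 + \sqrt{5}$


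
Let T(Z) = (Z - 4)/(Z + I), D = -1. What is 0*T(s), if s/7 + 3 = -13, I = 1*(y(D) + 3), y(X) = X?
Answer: 0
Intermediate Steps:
I = 2 (I = 1*(-1 + 3) = 1*2 = 2)
s = -112 (s = -21 + 7*(-13) = -21 - 91 = -112)
T(Z) = (-4 + Z)/(2 + Z) (T(Z) = (Z - 4)/(Z + 2) = (-4 + Z)/(2 + Z))
0*T(s) = 0*((-4 - 112)/(2 - 112)) = 0*(-116/(-110)) = 0*(-1/110*(-116)) = 0*(58/55) = 0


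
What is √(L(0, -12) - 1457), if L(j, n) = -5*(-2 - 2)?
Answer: I*√1437 ≈ 37.908*I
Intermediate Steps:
L(j, n) = 20 (L(j, n) = -5*(-4) = 20)
√(L(0, -12) - 1457) = √(20 - 1457) = √(-1437) = I*√1437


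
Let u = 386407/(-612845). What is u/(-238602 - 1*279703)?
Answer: 386407/317640627725 ≈ 1.2165e-6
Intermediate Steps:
u = -386407/612845 (u = 386407*(-1/612845) = -386407/612845 ≈ -0.63051)
u/(-238602 - 1*279703) = -386407/(612845*(-238602 - 1*279703)) = -386407/(612845*(-238602 - 279703)) = -386407/612845/(-518305) = -386407/612845*(-1/518305) = 386407/317640627725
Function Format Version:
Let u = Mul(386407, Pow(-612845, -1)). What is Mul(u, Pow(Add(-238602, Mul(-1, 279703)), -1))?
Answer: Rational(386407, 317640627725) ≈ 1.2165e-6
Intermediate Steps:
u = Rational(-386407, 612845) (u = Mul(386407, Rational(-1, 612845)) = Rational(-386407, 612845) ≈ -0.63051)
Mul(u, Pow(Add(-238602, Mul(-1, 279703)), -1)) = Mul(Rational(-386407, 612845), Pow(Add(-238602, Mul(-1, 279703)), -1)) = Mul(Rational(-386407, 612845), Pow(Add(-238602, -279703), -1)) = Mul(Rational(-386407, 612845), Pow(-518305, -1)) = Mul(Rational(-386407, 612845), Rational(-1, 518305)) = Rational(386407, 317640627725)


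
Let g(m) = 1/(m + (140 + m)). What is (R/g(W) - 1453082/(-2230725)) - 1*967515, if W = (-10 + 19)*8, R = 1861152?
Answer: 1176929737391507/2230725 ≈ 5.2760e+8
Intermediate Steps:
W = 72 (W = 9*8 = 72)
g(m) = 1/(140 + 2*m)
(R/g(W) - 1453082/(-2230725)) - 1*967515 = (1861152/((1/(2*(70 + 72)))) - 1453082/(-2230725)) - 1*967515 = (1861152/(((½)/142)) - 1453082*(-1/2230725)) - 967515 = (1861152/(((½)*(1/142))) + 1453082/2230725) - 967515 = (1861152/(1/284) + 1453082/2230725) - 967515 = (1861152*284 + 1453082/2230725) - 967515 = (528567168 + 1453082/2230725) - 967515 = 1179087997289882/2230725 - 967515 = 1176929737391507/2230725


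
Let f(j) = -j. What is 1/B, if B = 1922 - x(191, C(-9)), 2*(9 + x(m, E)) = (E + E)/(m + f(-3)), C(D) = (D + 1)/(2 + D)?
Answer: 679/1311145 ≈ 0.00051787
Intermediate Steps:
C(D) = (1 + D)/(2 + D)
x(m, E) = -9 + E/(3 + m) (x(m, E) = -9 + ((E + E)/(m - 1*(-3)))/2 = -9 + ((2*E)/(m + 3))/2 = -9 + ((2*E)/(3 + m))/2 = -9 + (2*E/(3 + m))/2 = -9 + E/(3 + m))
B = 1311145/679 (B = 1922 - (-27 + (1 - 9)/(2 - 9) - 9*191)/(3 + 191) = 1922 - (-27 - 8/(-7) - 1719)/194 = 1922 - (-27 - 1/7*(-8) - 1719)/194 = 1922 - (-27 + 8/7 - 1719)/194 = 1922 - (-12214)/(194*7) = 1922 - 1*(-6107/679) = 1922 + 6107/679 = 1311145/679 ≈ 1931.0)
1/B = 1/(1311145/679) = 679/1311145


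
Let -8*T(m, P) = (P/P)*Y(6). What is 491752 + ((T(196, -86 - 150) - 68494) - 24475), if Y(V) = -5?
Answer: 3190269/8 ≈ 3.9878e+5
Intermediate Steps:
T(m, P) = 5/8 (T(m, P) = -P/P*(-5)/8 = -(-5)/8 = -⅛*(-5) = 5/8)
491752 + ((T(196, -86 - 150) - 68494) - 24475) = 491752 + ((5/8 - 68494) - 24475) = 491752 + (-547947/8 - 24475) = 491752 - 743747/8 = 3190269/8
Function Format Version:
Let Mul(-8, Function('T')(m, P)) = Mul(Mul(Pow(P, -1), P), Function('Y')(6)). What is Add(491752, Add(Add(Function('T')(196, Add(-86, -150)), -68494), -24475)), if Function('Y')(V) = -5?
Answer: Rational(3190269, 8) ≈ 3.9878e+5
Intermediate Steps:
Function('T')(m, P) = Rational(5, 8) (Function('T')(m, P) = Mul(Rational(-1, 8), Mul(Mul(Pow(P, -1), P), -5)) = Mul(Rational(-1, 8), Mul(1, -5)) = Mul(Rational(-1, 8), -5) = Rational(5, 8))
Add(491752, Add(Add(Function('T')(196, Add(-86, -150)), -68494), -24475)) = Add(491752, Add(Add(Rational(5, 8), -68494), -24475)) = Add(491752, Add(Rational(-547947, 8), -24475)) = Add(491752, Rational(-743747, 8)) = Rational(3190269, 8)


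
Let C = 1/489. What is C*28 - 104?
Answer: -50828/489 ≈ -103.94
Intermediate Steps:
C = 1/489 ≈ 0.0020450
C*28 - 104 = (1/489)*28 - 104 = 28/489 - 104 = -50828/489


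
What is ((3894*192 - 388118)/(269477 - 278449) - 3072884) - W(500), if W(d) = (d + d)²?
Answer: -18271137389/4486 ≈ -4.0729e+6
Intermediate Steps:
W(d) = 4*d² (W(d) = (2*d)² = 4*d²)
((3894*192 - 388118)/(269477 - 278449) - 3072884) - W(500) = ((3894*192 - 388118)/(269477 - 278449) - 3072884) - 4*500² = ((747648 - 388118)/(-8972) - 3072884) - 4*250000 = (359530*(-1/8972) - 3072884) - 1*1000000 = (-179765/4486 - 3072884) - 1000000 = -13785137389/4486 - 1000000 = -18271137389/4486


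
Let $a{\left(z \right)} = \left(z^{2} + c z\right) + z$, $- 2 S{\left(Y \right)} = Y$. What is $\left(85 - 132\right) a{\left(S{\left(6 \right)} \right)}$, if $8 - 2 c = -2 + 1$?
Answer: $\frac{705}{2} \approx 352.5$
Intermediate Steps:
$S{\left(Y \right)} = - \frac{Y}{2}$
$c = \frac{9}{2}$ ($c = 4 - \frac{-2 + 1}{2} = 4 - - \frac{1}{2} = 4 + \frac{1}{2} = \frac{9}{2} \approx 4.5$)
$a{\left(z \right)} = z^{2} + \frac{11 z}{2}$ ($a{\left(z \right)} = \left(z^{2} + \frac{9 z}{2}\right) + z = z^{2} + \frac{11 z}{2}$)
$\left(85 - 132\right) a{\left(S{\left(6 \right)} \right)} = \left(85 - 132\right) \frac{\left(- \frac{1}{2}\right) 6 \left(11 + 2 \left(\left(- \frac{1}{2}\right) 6\right)\right)}{2} = - 47 \cdot \frac{1}{2} \left(-3\right) \left(11 + 2 \left(-3\right)\right) = - 47 \cdot \frac{1}{2} \left(-3\right) \left(11 - 6\right) = - 47 \cdot \frac{1}{2} \left(-3\right) 5 = \left(-47\right) \left(- \frac{15}{2}\right) = \frac{705}{2}$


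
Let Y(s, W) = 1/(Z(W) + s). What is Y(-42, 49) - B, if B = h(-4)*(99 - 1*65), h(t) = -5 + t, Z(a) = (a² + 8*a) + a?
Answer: 856801/2800 ≈ 306.00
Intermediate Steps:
Z(a) = a² + 9*a
Y(s, W) = 1/(s + W*(9 + W)) (Y(s, W) = 1/(W*(9 + W) + s) = 1/(s + W*(9 + W)))
B = -306 (B = (-5 - 4)*(99 - 1*65) = -9*(99 - 65) = -9*34 = -306)
Y(-42, 49) - B = 1/(-42 + 49*(9 + 49)) - 1*(-306) = 1/(-42 + 49*58) + 306 = 1/(-42 + 2842) + 306 = 1/2800 + 306 = 856801/2800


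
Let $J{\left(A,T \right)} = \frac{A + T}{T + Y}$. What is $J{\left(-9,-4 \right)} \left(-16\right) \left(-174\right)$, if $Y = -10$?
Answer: $\frac{18096}{7} \approx 2585.1$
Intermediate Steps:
$J{\left(A,T \right)} = \frac{A + T}{-10 + T}$ ($J{\left(A,T \right)} = \frac{A + T}{T - 10} = \frac{A + T}{-10 + T}$)
$J{\left(-9,-4 \right)} \left(-16\right) \left(-174\right) = \frac{-9 - 4}{-10 - 4} \left(-16\right) \left(-174\right) = \frac{1}{-14} \left(-13\right) \left(-16\right) \left(-174\right) = \left(- \frac{1}{14}\right) \left(-13\right) \left(-16\right) \left(-174\right) = \frac{13}{14} \left(-16\right) \left(-174\right) = \left(- \frac{104}{7}\right) \left(-174\right) = \frac{18096}{7}$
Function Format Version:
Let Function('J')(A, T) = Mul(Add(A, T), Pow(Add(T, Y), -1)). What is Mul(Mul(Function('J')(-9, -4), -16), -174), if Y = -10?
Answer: Rational(18096, 7) ≈ 2585.1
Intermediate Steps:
Function('J')(A, T) = Mul(Pow(Add(-10, T), -1), Add(A, T)) (Function('J')(A, T) = Mul(Add(A, T), Pow(Add(T, -10), -1)) = Mul(Add(A, T), Pow(Add(-10, T), -1)) = Mul(Pow(Add(-10, T), -1), Add(A, T)))
Mul(Mul(Function('J')(-9, -4), -16), -174) = Mul(Mul(Mul(Pow(Add(-10, -4), -1), Add(-9, -4)), -16), -174) = Mul(Mul(Mul(Pow(-14, -1), -13), -16), -174) = Mul(Mul(Mul(Rational(-1, 14), -13), -16), -174) = Mul(Mul(Rational(13, 14), -16), -174) = Mul(Rational(-104, 7), -174) = Rational(18096, 7)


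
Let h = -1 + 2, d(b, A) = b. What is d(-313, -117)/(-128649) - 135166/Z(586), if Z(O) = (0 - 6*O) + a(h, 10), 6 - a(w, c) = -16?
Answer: 8695032178/224749803 ≈ 38.688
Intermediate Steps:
h = 1
a(w, c) = 22 (a(w, c) = 6 - 1*(-16) = 6 + 16 = 22)
Z(O) = 22 - 6*O (Z(O) = (0 - 6*O) + 22 = -6*O + 22 = 22 - 6*O)
d(-313, -117)/(-128649) - 135166/Z(586) = -313/(-128649) - 135166/(22 - 6*586) = -313*(-1/128649) - 135166/(22 - 3516) = 313/128649 - 135166/(-3494) = 313/128649 - 135166*(-1/3494) = 313/128649 + 67583/1747 = 8695032178/224749803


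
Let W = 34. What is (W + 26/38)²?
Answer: 434281/361 ≈ 1203.0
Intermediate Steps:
(W + 26/38)² = (34 + 26/38)² = (34 + 26*(1/38))² = (34 + 13/19)² = (659/19)² = 434281/361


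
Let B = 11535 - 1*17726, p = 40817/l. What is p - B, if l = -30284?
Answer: 187447427/30284 ≈ 6189.6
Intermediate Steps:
p = -40817/30284 (p = 40817/(-30284) = 40817*(-1/30284) = -40817/30284 ≈ -1.3478)
B = -6191 (B = 11535 - 17726 = -6191)
p - B = -40817/30284 - 1*(-6191) = -40817/30284 + 6191 = 187447427/30284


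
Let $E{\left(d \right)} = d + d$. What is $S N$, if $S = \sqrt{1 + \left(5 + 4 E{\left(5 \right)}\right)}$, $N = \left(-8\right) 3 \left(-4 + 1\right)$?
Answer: $72 \sqrt{46} \approx 488.33$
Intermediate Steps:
$E{\left(d \right)} = 2 d$
$N = 72$ ($N = \left(-24\right) \left(-3\right) = 72$)
$S = \sqrt{46}$ ($S = \sqrt{1 + \left(5 + 4 \cdot 2 \cdot 5\right)} = \sqrt{1 + \left(5 + 4 \cdot 10\right)} = \sqrt{1 + \left(5 + 40\right)} = \sqrt{1 + 45} = \sqrt{46} \approx 6.7823$)
$S N = \sqrt{46} \cdot 72 = 72 \sqrt{46}$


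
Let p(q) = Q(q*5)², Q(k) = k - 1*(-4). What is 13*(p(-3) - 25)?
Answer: 1248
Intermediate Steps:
Q(k) = 4 + k (Q(k) = k + 4 = 4 + k)
p(q) = (4 + 5*q)² (p(q) = (4 + q*5)² = (4 + 5*q)²)
13*(p(-3) - 25) = 13*((4 + 5*(-3))² - 25) = 13*((4 - 15)² - 25) = 13*((-11)² - 25) = 13*(121 - 25) = 13*96 = 1248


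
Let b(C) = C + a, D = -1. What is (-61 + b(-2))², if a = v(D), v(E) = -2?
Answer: 4225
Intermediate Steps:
a = -2
b(C) = -2 + C (b(C) = C - 2 = -2 + C)
(-61 + b(-2))² = (-61 + (-2 - 2))² = (-61 - 4)² = (-65)² = 4225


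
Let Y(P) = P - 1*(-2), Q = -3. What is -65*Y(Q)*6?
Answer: 390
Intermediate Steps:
Y(P) = 2 + P (Y(P) = P + 2 = 2 + P)
-65*Y(Q)*6 = -65*(2 - 3)*6 = -(-65)*6 = -65*(-6) = 390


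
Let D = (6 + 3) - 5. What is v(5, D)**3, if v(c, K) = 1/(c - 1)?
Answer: 1/64 ≈ 0.015625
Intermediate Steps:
D = 4 (D = 9 - 5 = 4)
v(c, K) = 1/(-1 + c)
v(5, D)**3 = (1/(-1 + 5))**3 = (1/4)**3 = 1/64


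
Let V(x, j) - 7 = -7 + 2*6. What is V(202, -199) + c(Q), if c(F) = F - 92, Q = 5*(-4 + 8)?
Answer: -60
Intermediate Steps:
V(x, j) = 12 (V(x, j) = 7 + (-7 + 2*6) = 7 + (-7 + 12) = 7 + 5 = 12)
Q = 20 (Q = 5*4 = 20)
c(F) = -92 + F
V(202, -199) + c(Q) = 12 + (-92 + 20) = 12 - 72 = -60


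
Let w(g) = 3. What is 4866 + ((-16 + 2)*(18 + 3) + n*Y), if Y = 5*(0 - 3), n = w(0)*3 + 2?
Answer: 4407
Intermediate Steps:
n = 11 (n = 3*3 + 2 = 9 + 2 = 11)
Y = -15 (Y = 5*(-3) = -15)
4866 + ((-16 + 2)*(18 + 3) + n*Y) = 4866 + ((-16 + 2)*(18 + 3) + 11*(-15)) = 4866 + (-14*21 - 165) = 4866 + (-294 - 165) = 4866 - 459 = 4407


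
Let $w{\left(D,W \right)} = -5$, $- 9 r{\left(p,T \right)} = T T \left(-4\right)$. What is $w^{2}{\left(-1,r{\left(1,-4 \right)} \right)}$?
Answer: $25$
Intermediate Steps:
$r{\left(p,T \right)} = \frac{4 T^{2}}{9}$ ($r{\left(p,T \right)} = - \frac{T T \left(-4\right)}{9} = - \frac{T^{2} \left(-4\right)}{9} = - \frac{\left(-4\right) T^{2}}{9} = \frac{4 T^{2}}{9}$)
$w^{2}{\left(-1,r{\left(1,-4 \right)} \right)} = \left(-5\right)^{2} = 25$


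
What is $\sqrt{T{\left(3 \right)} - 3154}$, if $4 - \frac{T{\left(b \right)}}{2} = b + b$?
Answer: $i \sqrt{3158} \approx 56.196 i$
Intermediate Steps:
$T{\left(b \right)} = 8 - 4 b$ ($T{\left(b \right)} = 8 - 2 \left(b + b\right) = 8 - 2 \cdot 2 b = 8 - 4 b$)
$\sqrt{T{\left(3 \right)} - 3154} = \sqrt{\left(8 - 12\right) - 3154} = \sqrt{-4 - 3154} = \sqrt{-3158} = i \sqrt{3158}$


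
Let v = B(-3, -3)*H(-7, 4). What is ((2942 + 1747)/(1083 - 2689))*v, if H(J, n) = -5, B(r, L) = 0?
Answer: 0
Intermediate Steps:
v = 0 (v = 0*(-5) = 0)
((2942 + 1747)/(1083 - 2689))*v = ((2942 + 1747)/(1083 - 2689))*0 = (4689/(-1606))*0 = (4689*(-1/1606))*0 = -4689/1606*0 = 0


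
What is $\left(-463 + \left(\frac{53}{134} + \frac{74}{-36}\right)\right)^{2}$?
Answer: $\frac{78506436100}{363609} \approx 2.1591 \cdot 10^{5}$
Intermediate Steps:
$\left(-463 + \left(\frac{53}{134} + \frac{74}{-36}\right)\right)^{2} = \left(-463 + \left(53 \cdot \frac{1}{134} + 74 \left(- \frac{1}{36}\right)\right)\right)^{2} = \left(-463 + \left(\frac{53}{134} - \frac{37}{18}\right)\right)^{2} = \left(-463 - \frac{1001}{603}\right)^{2} = \left(- \frac{280190}{603}\right)^{2} = \frac{78506436100}{363609}$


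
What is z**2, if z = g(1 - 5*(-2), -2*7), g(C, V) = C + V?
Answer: 9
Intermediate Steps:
z = -3 (z = (1 - 5*(-2)) - 2*7 = (1 + 10) - 14 = 11 - 14 = -3)
z**2 = (-3)**2 = 9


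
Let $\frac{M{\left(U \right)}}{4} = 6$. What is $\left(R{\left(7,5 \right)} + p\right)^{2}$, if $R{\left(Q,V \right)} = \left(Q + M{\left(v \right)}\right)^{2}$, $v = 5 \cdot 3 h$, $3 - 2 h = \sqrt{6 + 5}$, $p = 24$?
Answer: $970225$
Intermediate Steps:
$h = \frac{3}{2} - \frac{\sqrt{11}}{2}$ ($h = \frac{3}{2} - \frac{\sqrt{6 + 5}}{2} = \frac{3}{2} - \frac{\sqrt{11}}{2} \approx -0.15831$)
$v = \frac{45}{2} - \frac{15 \sqrt{11}}{2}$ ($v = 5 \cdot 3 \left(\frac{3}{2} - \frac{\sqrt{11}}{2}\right) = 15 \left(\frac{3}{2} - \frac{\sqrt{11}}{2}\right) = \frac{45}{2} - \frac{15 \sqrt{11}}{2} \approx -2.3747$)
$M{\left(U \right)} = 24$ ($M{\left(U \right)} = 4 \cdot 6 = 24$)
$R{\left(Q,V \right)} = \left(24 + Q\right)^{2}$ ($R{\left(Q,V \right)} = \left(Q + 24\right)^{2} = \left(24 + Q\right)^{2}$)
$\left(R{\left(7,5 \right)} + p\right)^{2} = \left(\left(24 + 7\right)^{2} + 24\right)^{2} = \left(31^{2} + 24\right)^{2} = \left(961 + 24\right)^{2} = 985^{2} = 970225$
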